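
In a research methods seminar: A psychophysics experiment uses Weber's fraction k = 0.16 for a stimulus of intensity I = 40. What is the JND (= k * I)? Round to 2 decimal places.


JND = k * I
JND = 0.16 * 40
= 6.40


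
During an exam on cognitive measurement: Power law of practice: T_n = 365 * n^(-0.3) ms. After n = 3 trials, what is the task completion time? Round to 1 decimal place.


T_n = 365 * 3^(-0.3)
3^(-0.3) = 0.719223
T_n = 365 * 0.719223
= 262.5 ms


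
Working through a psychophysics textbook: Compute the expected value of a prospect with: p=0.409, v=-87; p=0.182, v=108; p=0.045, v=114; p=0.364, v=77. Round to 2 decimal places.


EU = sum(p_i * v_i)
0.409 * -87 = -35.583
0.182 * 108 = 19.656
0.045 * 114 = 5.13
0.364 * 77 = 28.028
EU = -35.583 + 19.656 + 5.13 + 28.028
= 17.23


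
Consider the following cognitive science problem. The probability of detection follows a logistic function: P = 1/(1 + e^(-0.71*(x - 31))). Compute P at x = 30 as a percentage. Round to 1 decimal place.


P(x) = 1/(1 + e^(-0.71*(30 - 31)))
Exponent = -0.71 * -1 = 0.71
e^(0.71) = 2.033991
P = 1/(1 + 2.033991) = 0.329599
Percentage = 33.0


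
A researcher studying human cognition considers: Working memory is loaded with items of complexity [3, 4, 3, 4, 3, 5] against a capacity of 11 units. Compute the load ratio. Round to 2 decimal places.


Total complexity = 3 + 4 + 3 + 4 + 3 + 5 = 22
Load = total / capacity = 22 / 11
= 2.00


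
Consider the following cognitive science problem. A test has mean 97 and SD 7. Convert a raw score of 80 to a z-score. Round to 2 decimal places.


z = (X - mu) / sigma
= (80 - 97) / 7
= -17 / 7
= -2.43


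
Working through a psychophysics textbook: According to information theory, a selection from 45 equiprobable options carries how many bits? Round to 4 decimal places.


H = log2(n)
H = log2(45)
= 5.4919


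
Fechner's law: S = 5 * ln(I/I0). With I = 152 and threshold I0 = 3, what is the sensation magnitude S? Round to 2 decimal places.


S = 5 * ln(152/3)
I/I0 = 50.666667
ln(50.666667) = 3.9253
S = 5 * 3.9253
= 19.63


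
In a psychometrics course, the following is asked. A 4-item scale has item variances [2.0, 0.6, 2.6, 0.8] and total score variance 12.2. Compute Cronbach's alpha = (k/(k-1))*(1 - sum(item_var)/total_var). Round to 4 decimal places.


alpha = (k/(k-1)) * (1 - sum(s_i^2)/s_total^2)
sum(item variances) = 6.0
k/(k-1) = 4/3 = 1.333333
1 - 6.0/12.2 = 1 - 0.491803 = 0.508197
alpha = 1.333333 * 0.508197
= 0.6776


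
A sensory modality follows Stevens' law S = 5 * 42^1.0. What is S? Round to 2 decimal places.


S = 5 * 42^1.0
42^1.0 = 42.0
S = 5 * 42.0
= 210.00


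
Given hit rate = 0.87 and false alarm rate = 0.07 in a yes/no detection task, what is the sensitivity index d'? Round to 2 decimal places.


d' = z(HR) - z(FAR)
z(0.87) = 1.1264
z(0.07) = -1.4758
d' = 1.1264 - -1.4758
= 2.60


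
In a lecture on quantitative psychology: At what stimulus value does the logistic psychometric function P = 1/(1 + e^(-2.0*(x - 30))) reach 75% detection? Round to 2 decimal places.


At P = 0.75: 0.75 = 1/(1 + e^(-k*(x-x0)))
Solving: e^(-k*(x-x0)) = 1/3
x = x0 + ln(3)/k
ln(3) = 1.0986
x = 30 + 1.0986/2.0
= 30 + 0.5493
= 30.55


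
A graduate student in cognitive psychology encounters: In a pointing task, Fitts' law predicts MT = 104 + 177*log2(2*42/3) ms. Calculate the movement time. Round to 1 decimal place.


MT = 104 + 177 * log2(2*42/3)
2D/W = 28.0
log2(28.0) = 4.8074
MT = 104 + 177 * 4.8074
= 954.9 ms


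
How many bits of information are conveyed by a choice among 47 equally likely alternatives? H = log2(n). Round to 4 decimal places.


H = log2(n)
H = log2(47)
= 5.5546


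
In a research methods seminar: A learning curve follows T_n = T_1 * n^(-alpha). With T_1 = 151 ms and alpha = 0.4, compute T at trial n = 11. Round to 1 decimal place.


T_n = 151 * 11^(-0.4)
11^(-0.4) = 0.383215
T_n = 151 * 0.383215
= 57.9 ms


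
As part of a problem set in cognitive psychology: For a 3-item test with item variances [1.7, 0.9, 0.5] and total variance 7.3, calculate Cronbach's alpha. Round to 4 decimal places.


alpha = (k/(k-1)) * (1 - sum(s_i^2)/s_total^2)
sum(item variances) = 3.1
k/(k-1) = 3/2 = 1.5
1 - 3.1/7.3 = 1 - 0.424658 = 0.575342
alpha = 1.5 * 0.575342
= 0.8630


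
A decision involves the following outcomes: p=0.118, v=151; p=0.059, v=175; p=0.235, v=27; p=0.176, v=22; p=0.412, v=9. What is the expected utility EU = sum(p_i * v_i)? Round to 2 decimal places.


EU = sum(p_i * v_i)
0.118 * 151 = 17.818
0.059 * 175 = 10.325
0.235 * 27 = 6.345
0.176 * 22 = 3.872
0.412 * 9 = 3.708
EU = 17.818 + 10.325 + 6.345 + 3.872 + 3.708
= 42.07


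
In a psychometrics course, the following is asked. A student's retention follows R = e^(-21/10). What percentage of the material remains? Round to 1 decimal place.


R = e^(-t/S)
-t/S = -21/10 = -2.1
R = e^(-2.1) = 0.122456
Percentage = 0.122456 * 100
= 12.2


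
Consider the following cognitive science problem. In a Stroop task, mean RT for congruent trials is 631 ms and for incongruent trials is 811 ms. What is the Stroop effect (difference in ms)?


Stroop effect = RT(incongruent) - RT(congruent)
= 811 - 631
= 180 ms


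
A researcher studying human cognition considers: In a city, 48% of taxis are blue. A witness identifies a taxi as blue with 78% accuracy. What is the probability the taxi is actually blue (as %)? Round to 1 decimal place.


P(blue | says blue) = P(says blue | blue)*P(blue) / [P(says blue | blue)*P(blue) + P(says blue | not blue)*P(not blue)]
Numerator = 0.78 * 0.48 = 0.3744
False identification = 0.22 * 0.52 = 0.1144
P = 0.3744 / (0.3744 + 0.1144)
= 0.3744 / 0.4888
As percentage = 76.6


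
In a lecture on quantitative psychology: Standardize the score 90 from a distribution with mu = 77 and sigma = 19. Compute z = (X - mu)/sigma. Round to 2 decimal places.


z = (X - mu) / sigma
= (90 - 77) / 19
= 13 / 19
= 0.68


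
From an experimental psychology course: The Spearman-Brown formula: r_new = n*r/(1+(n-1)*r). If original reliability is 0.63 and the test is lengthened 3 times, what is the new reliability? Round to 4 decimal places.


r_new = n*r / (1 + (n-1)*r)
Numerator = 3 * 0.63 = 1.89
Denominator = 1 + 2 * 0.63 = 2.26
r_new = 1.89 / 2.26
= 0.8363


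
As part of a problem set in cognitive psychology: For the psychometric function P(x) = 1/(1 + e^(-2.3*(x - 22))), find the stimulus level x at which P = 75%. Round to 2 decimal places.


At P = 0.75: 0.75 = 1/(1 + e^(-k*(x-x0)))
Solving: e^(-k*(x-x0)) = 1/3
x = x0 + ln(3)/k
ln(3) = 1.0986
x = 22 + 1.0986/2.3
= 22 + 0.4777
= 22.48


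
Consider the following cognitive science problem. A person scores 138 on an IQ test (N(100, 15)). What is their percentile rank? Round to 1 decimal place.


z = (IQ - mean) / SD
z = (138 - 100) / 15 = 2.5333
Percentile = Phi(2.5333) * 100
Phi(2.5333) = 0.99435
= 99.4


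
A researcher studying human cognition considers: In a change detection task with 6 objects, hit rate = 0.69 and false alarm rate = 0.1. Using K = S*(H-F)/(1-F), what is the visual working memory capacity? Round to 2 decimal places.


K = S * (H - F) / (1 - F)
H - F = 0.59
1 - F = 0.9
K = 6 * 0.59 / 0.9
= 3.93


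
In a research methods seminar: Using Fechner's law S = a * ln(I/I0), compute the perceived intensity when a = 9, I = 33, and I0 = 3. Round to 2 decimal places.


S = 9 * ln(33/3)
I/I0 = 11.0
ln(11.0) = 2.3979
S = 9 * 2.3979
= 21.58


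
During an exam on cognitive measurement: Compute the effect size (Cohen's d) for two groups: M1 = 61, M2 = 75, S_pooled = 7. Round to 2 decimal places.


Cohen's d = (M1 - M2) / S_pooled
= (61 - 75) / 7
= -14 / 7
= -2.00


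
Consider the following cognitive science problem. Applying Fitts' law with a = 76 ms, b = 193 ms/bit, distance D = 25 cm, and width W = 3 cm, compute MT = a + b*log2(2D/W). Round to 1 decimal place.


MT = 76 + 193 * log2(2*25/3)
2D/W = 16.666667
log2(16.666667) = 4.0589
MT = 76 + 193 * 4.0589
= 859.4 ms


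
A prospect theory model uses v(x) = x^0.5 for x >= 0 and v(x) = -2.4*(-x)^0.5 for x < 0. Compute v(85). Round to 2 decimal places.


Since x = 85 >= 0, use v(x) = x^0.5
85^0.5 = 9.2195
v(85) = 9.22


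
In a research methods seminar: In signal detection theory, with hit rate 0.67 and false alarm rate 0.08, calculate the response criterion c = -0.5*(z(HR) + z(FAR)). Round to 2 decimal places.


c = -0.5 * (z(HR) + z(FAR))
z(0.67) = 0.4399
z(0.08) = -1.4051
c = -0.5 * (0.4399 + -1.4051)
= -0.5 * -0.9652
= 0.48


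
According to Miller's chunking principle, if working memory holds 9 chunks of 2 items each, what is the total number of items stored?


Total items = chunks * items_per_chunk
= 9 * 2
= 18


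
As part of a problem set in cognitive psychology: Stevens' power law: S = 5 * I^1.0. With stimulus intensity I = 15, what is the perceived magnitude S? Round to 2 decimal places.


S = 5 * 15^1.0
15^1.0 = 15.0
S = 5 * 15.0
= 75.00


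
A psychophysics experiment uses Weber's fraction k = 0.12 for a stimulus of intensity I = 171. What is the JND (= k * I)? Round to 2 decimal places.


JND = k * I
JND = 0.12 * 171
= 20.52


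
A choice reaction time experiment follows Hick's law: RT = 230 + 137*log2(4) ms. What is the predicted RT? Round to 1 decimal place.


RT = 230 + 137 * log2(4)
log2(4) = 2.0
RT = 230 + 137 * 2.0
= 230 + 274.0
= 504.0 ms


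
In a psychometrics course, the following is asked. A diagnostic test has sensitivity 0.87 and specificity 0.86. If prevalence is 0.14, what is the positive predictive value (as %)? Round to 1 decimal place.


PPV = (sens * prev) / (sens * prev + (1-spec) * (1-prev))
Numerator = 0.87 * 0.14 = 0.1218
P(positive and no disease) = (1 - spec) * (1 - prev) = (1 - 0.86) * (1 - 0.14) = 0.1204
Denominator = 0.1218 + 0.1204 = 0.2422
PPV = 0.1218 / 0.2422 = 0.50289
As percentage = 50.3


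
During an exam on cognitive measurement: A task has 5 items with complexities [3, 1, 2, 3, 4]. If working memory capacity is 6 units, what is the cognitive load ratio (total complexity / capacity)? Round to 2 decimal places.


Total complexity = 3 + 1 + 2 + 3 + 4 = 13
Load = total / capacity = 13 / 6
= 2.17


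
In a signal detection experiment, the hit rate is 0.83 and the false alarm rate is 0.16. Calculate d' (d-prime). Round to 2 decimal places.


d' = z(HR) - z(FAR)
z(0.83) = 0.9542
z(0.16) = -0.9945
d' = 0.9542 - -0.9945
= 1.95


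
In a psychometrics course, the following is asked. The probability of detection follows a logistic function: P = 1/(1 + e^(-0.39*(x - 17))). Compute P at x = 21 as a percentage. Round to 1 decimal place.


P(x) = 1/(1 + e^(-0.39*(21 - 17)))
Exponent = -0.39 * 4 = -1.56
e^(-1.56) = 0.210136
P = 1/(1 + 0.210136) = 0.826353
Percentage = 82.6


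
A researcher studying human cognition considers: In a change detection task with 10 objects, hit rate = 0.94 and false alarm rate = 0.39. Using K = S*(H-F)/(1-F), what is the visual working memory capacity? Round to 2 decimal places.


K = S * (H - F) / (1 - F)
H - F = 0.55
1 - F = 0.61
K = 10 * 0.55 / 0.61
= 9.02


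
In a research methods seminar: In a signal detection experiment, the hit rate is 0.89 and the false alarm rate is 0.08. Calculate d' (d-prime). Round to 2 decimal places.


d' = z(HR) - z(FAR)
z(0.89) = 1.2265
z(0.08) = -1.4051
d' = 1.2265 - -1.4051
= 2.63


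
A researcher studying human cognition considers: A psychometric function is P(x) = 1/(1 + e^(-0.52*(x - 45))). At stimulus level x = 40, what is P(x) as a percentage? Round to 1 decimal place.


P(x) = 1/(1 + e^(-0.52*(40 - 45)))
Exponent = -0.52 * -5 = 2.6
e^(2.6) = 13.463738
P = 1/(1 + 13.463738) = 0.069138
Percentage = 6.9


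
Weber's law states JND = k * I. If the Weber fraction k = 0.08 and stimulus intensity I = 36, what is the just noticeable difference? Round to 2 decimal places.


JND = k * I
JND = 0.08 * 36
= 2.88


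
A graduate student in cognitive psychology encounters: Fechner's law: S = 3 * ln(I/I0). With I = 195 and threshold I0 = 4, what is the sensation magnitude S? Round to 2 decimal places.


S = 3 * ln(195/4)
I/I0 = 48.75
ln(48.75) = 3.8867
S = 3 * 3.8867
= 11.66


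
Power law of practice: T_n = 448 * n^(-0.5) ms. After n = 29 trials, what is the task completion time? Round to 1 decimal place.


T_n = 448 * 29^(-0.5)
29^(-0.5) = 0.185695
T_n = 448 * 0.185695
= 83.2 ms


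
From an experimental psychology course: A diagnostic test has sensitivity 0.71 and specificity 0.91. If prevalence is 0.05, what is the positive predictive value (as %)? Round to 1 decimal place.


PPV = (sens * prev) / (sens * prev + (1-spec) * (1-prev))
Numerator = 0.71 * 0.05 = 0.0355
P(positive and no disease) = (1 - spec) * (1 - prev) = (1 - 0.91) * (1 - 0.05) = 0.0855
Denominator = 0.0355 + 0.0855 = 0.121
PPV = 0.0355 / 0.121 = 0.293388
As percentage = 29.3


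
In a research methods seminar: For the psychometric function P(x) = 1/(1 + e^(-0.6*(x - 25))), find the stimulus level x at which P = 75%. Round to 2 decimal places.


At P = 0.75: 0.75 = 1/(1 + e^(-k*(x-x0)))
Solving: e^(-k*(x-x0)) = 1/3
x = x0 + ln(3)/k
ln(3) = 1.0986
x = 25 + 1.0986/0.6
= 25 + 1.831
= 26.83


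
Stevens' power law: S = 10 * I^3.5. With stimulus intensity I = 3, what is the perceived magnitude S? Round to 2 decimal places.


S = 10 * 3^3.5
3^3.5 = 46.7654
S = 10 * 46.7654
= 467.65


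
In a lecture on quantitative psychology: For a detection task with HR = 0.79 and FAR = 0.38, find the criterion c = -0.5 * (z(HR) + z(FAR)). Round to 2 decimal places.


c = -0.5 * (z(HR) + z(FAR))
z(0.79) = 0.8064
z(0.38) = -0.3055
c = -0.5 * (0.8064 + -0.3055)
= -0.5 * 0.5009
= -0.25


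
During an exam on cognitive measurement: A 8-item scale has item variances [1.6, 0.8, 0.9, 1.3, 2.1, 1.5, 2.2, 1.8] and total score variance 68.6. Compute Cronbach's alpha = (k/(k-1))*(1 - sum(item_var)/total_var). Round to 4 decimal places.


alpha = (k/(k-1)) * (1 - sum(s_i^2)/s_total^2)
sum(item variances) = 12.2
k/(k-1) = 8/7 = 1.142857
1 - 12.2/68.6 = 1 - 0.177843 = 0.822157
alpha = 1.142857 * 0.822157
= 0.9396


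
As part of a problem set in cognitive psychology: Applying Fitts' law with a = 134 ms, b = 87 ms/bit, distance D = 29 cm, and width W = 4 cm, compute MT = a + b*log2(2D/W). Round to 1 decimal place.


MT = 134 + 87 * log2(2*29/4)
2D/W = 14.5
log2(14.5) = 3.858
MT = 134 + 87 * 3.858
= 469.6 ms


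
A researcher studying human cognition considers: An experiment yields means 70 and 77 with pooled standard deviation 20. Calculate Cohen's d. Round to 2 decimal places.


Cohen's d = (M1 - M2) / S_pooled
= (70 - 77) / 20
= -7 / 20
= -0.35


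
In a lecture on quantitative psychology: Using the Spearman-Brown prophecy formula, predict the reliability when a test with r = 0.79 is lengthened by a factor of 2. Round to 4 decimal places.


r_new = n*r / (1 + (n-1)*r)
Numerator = 2 * 0.79 = 1.58
Denominator = 1 + 1 * 0.79 = 1.79
r_new = 1.58 / 1.79
= 0.8827


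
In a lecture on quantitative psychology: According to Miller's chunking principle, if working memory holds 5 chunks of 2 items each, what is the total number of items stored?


Total items = chunks * items_per_chunk
= 5 * 2
= 10


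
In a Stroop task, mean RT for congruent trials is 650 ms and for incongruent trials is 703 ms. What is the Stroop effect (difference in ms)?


Stroop effect = RT(incongruent) - RT(congruent)
= 703 - 650
= 53 ms


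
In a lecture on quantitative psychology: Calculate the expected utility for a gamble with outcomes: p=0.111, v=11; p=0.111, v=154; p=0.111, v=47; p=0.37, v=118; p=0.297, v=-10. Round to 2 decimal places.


EU = sum(p_i * v_i)
0.111 * 11 = 1.221
0.111 * 154 = 17.094
0.111 * 47 = 5.217
0.37 * 118 = 43.66
0.297 * -10 = -2.97
EU = 1.221 + 17.094 + 5.217 + 43.66 + -2.97
= 64.22


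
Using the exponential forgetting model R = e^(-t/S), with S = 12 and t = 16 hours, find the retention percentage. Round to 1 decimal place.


R = e^(-t/S)
-t/S = -16/12 = -1.333333
R = e^(-1.333333) = 0.263597
Percentage = 0.263597 * 100
= 26.4


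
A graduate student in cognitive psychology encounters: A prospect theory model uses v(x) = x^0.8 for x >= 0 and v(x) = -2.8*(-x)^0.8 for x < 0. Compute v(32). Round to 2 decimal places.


Since x = 32 >= 0, use v(x) = x^0.8
32^0.8 = 16.0
v(32) = 16.00


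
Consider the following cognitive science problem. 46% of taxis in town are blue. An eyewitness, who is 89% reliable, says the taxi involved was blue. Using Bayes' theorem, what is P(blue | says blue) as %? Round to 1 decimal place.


P(blue | says blue) = P(says blue | blue)*P(blue) / [P(says blue | blue)*P(blue) + P(says blue | not blue)*P(not blue)]
Numerator = 0.89 * 0.46 = 0.4094
False identification = 0.11 * 0.54 = 0.0594
P = 0.4094 / (0.4094 + 0.0594)
= 0.4094 / 0.4688
As percentage = 87.3


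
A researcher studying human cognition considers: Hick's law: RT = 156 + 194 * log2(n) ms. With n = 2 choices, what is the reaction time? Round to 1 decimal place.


RT = 156 + 194 * log2(2)
log2(2) = 1.0
RT = 156 + 194 * 1.0
= 156 + 194.0
= 350.0 ms


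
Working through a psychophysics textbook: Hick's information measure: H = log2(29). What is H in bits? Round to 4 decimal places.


H = log2(n)
H = log2(29)
= 4.8580


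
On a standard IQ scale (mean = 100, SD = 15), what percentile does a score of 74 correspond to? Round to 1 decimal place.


z = (IQ - mean) / SD
z = (74 - 100) / 15 = -1.7333
Percentile = Phi(-1.7333) * 100
Phi(-1.7333) = 0.041521
= 4.2


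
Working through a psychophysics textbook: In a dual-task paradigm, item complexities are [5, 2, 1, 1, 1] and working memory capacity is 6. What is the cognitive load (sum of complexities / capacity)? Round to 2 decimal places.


Total complexity = 5 + 2 + 1 + 1 + 1 = 10
Load = total / capacity = 10 / 6
= 1.67


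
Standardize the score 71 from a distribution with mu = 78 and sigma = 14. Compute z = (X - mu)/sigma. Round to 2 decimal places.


z = (X - mu) / sigma
= (71 - 78) / 14
= -7 / 14
= -0.50


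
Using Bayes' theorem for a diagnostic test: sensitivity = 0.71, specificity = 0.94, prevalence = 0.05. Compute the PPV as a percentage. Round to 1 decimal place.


PPV = (sens * prev) / (sens * prev + (1-spec) * (1-prev))
Numerator = 0.71 * 0.05 = 0.0355
P(positive and no disease) = (1 - spec) * (1 - prev) = (1 - 0.94) * (1 - 0.05) = 0.057
Denominator = 0.0355 + 0.057 = 0.0925
PPV = 0.0355 / 0.0925 = 0.383784
As percentage = 38.4


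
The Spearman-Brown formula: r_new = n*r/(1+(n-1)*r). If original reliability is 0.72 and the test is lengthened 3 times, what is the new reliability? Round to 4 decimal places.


r_new = n*r / (1 + (n-1)*r)
Numerator = 3 * 0.72 = 2.16
Denominator = 1 + 2 * 0.72 = 2.44
r_new = 2.16 / 2.44
= 0.8852


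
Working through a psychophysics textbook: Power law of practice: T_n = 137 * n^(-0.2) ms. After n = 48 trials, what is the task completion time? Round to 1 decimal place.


T_n = 137 * 48^(-0.2)
48^(-0.2) = 0.461054
T_n = 137 * 0.461054
= 63.2 ms


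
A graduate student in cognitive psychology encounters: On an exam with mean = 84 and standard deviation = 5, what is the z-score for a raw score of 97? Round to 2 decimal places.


z = (X - mu) / sigma
= (97 - 84) / 5
= 13 / 5
= 2.60


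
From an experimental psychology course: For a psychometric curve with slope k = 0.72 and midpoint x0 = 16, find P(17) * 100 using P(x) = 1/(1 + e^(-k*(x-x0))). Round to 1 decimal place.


P(x) = 1/(1 + e^(-0.72*(17 - 16)))
Exponent = -0.72 * 1 = -0.72
e^(-0.72) = 0.486752
P = 1/(1 + 0.486752) = 0.672607
Percentage = 67.3


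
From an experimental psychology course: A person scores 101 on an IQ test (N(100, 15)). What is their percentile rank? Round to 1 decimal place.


z = (IQ - mean) / SD
z = (101 - 100) / 15 = 0.0667
Percentile = Phi(0.0667) * 100
Phi(0.0667) = 0.52659
= 52.7


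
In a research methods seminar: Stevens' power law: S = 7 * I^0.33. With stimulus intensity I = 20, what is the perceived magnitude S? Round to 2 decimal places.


S = 7 * 20^0.33
20^0.33 = 2.6874
S = 7 * 2.6874
= 18.81


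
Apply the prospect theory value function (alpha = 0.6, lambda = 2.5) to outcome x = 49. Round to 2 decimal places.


Since x = 49 >= 0, use v(x) = x^0.6
49^0.6 = 10.3304
v(49) = 10.33


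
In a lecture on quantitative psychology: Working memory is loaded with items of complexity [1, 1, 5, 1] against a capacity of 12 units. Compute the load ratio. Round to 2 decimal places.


Total complexity = 1 + 1 + 5 + 1 = 8
Load = total / capacity = 8 / 12
= 0.67


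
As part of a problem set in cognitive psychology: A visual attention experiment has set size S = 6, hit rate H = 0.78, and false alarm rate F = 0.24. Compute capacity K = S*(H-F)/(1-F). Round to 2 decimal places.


K = S * (H - F) / (1 - F)
H - F = 0.54
1 - F = 0.76
K = 6 * 0.54 / 0.76
= 4.26


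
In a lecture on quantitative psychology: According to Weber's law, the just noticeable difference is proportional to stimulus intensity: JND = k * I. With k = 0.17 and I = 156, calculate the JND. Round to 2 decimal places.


JND = k * I
JND = 0.17 * 156
= 26.52


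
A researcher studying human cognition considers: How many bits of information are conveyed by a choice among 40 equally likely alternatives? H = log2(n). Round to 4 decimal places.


H = log2(n)
H = log2(40)
= 5.3219


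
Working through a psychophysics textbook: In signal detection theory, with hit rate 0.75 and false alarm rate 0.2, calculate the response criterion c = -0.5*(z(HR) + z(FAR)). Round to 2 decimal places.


c = -0.5 * (z(HR) + z(FAR))
z(0.75) = 0.6745
z(0.2) = -0.8416
c = -0.5 * (0.6745 + -0.8416)
= -0.5 * -0.1671
= 0.08


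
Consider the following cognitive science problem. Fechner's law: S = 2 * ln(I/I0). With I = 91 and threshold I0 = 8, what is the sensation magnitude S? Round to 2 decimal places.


S = 2 * ln(91/8)
I/I0 = 11.375
ln(11.375) = 2.4314
S = 2 * 2.4314
= 4.86


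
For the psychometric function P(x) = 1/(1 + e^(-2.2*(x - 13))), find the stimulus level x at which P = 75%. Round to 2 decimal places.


At P = 0.75: 0.75 = 1/(1 + e^(-k*(x-x0)))
Solving: e^(-k*(x-x0)) = 1/3
x = x0 + ln(3)/k
ln(3) = 1.0986
x = 13 + 1.0986/2.2
= 13 + 0.4994
= 13.50


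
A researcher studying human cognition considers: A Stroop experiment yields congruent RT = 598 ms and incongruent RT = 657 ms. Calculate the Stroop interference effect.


Stroop effect = RT(incongruent) - RT(congruent)
= 657 - 598
= 59 ms


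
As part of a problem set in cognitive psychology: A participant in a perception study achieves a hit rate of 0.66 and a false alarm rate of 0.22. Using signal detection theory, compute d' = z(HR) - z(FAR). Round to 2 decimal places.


d' = z(HR) - z(FAR)
z(0.66) = 0.4125
z(0.22) = -0.7722
d' = 0.4125 - -0.7722
= 1.18


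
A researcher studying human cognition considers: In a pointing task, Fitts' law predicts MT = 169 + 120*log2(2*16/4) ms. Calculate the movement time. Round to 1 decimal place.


MT = 169 + 120 * log2(2*16/4)
2D/W = 8.0
log2(8.0) = 3.0
MT = 169 + 120 * 3.0
= 529.0 ms


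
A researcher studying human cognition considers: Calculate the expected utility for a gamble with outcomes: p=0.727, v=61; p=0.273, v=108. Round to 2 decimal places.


EU = sum(p_i * v_i)
0.727 * 61 = 44.347
0.273 * 108 = 29.484
EU = 44.347 + 29.484
= 73.83


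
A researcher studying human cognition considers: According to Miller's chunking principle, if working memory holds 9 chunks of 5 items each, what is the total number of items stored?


Total items = chunks * items_per_chunk
= 9 * 5
= 45


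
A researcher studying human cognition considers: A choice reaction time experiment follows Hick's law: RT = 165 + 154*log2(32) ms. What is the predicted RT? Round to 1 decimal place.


RT = 165 + 154 * log2(32)
log2(32) = 5.0
RT = 165 + 154 * 5.0
= 165 + 770.0
= 935.0 ms


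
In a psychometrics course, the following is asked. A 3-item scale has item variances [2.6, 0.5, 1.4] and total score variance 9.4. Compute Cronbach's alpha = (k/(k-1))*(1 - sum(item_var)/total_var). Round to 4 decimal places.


alpha = (k/(k-1)) * (1 - sum(s_i^2)/s_total^2)
sum(item variances) = 4.5
k/(k-1) = 3/2 = 1.5
1 - 4.5/9.4 = 1 - 0.478723 = 0.521277
alpha = 1.5 * 0.521277
= 0.7819


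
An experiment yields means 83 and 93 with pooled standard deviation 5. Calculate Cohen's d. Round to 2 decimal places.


Cohen's d = (M1 - M2) / S_pooled
= (83 - 93) / 5
= -10 / 5
= -2.00


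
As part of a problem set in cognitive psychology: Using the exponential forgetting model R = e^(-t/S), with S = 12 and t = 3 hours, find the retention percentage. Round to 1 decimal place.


R = e^(-t/S)
-t/S = -3/12 = -0.25
R = e^(-0.25) = 0.778801
Percentage = 0.778801 * 100
= 77.9


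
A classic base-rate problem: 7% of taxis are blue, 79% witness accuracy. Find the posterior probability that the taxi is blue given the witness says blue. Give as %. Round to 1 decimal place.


P(blue | says blue) = P(says blue | blue)*P(blue) / [P(says blue | blue)*P(blue) + P(says blue | not blue)*P(not blue)]
Numerator = 0.79 * 0.07 = 0.0553
False identification = 0.21 * 0.93 = 0.1953
P = 0.0553 / (0.0553 + 0.1953)
= 0.0553 / 0.2506
As percentage = 22.1


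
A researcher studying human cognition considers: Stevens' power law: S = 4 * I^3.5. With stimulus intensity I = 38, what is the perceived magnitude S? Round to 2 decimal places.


S = 4 * 38^3.5
38^3.5 = 338253.7252
S = 4 * 338253.7252
= 1353014.90


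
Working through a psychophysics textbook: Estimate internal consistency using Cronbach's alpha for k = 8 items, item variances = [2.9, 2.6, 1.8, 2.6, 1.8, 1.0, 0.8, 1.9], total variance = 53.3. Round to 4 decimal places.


alpha = (k/(k-1)) * (1 - sum(s_i^2)/s_total^2)
sum(item variances) = 15.4
k/(k-1) = 8/7 = 1.142857
1 - 15.4/53.3 = 1 - 0.288931 = 0.711069
alpha = 1.142857 * 0.711069
= 0.8127


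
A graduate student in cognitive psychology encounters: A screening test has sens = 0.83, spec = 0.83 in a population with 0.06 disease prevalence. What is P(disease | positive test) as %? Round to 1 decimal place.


PPV = (sens * prev) / (sens * prev + (1-spec) * (1-prev))
Numerator = 0.83 * 0.06 = 0.0498
P(positive and no disease) = (1 - spec) * (1 - prev) = (1 - 0.83) * (1 - 0.06) = 0.1598
Denominator = 0.0498 + 0.1598 = 0.2096
PPV = 0.0498 / 0.2096 = 0.237595
As percentage = 23.8


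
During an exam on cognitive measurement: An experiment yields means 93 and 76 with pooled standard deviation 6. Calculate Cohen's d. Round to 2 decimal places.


Cohen's d = (M1 - M2) / S_pooled
= (93 - 76) / 6
= 17 / 6
= 2.83


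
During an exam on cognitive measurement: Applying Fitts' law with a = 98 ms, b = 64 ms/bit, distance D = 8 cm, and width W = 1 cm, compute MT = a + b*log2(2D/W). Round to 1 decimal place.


MT = 98 + 64 * log2(2*8/1)
2D/W = 16.0
log2(16.0) = 4.0
MT = 98 + 64 * 4.0
= 354.0 ms


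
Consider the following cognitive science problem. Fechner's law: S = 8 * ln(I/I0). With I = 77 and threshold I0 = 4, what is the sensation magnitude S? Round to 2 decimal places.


S = 8 * ln(77/4)
I/I0 = 19.25
ln(19.25) = 2.9575
S = 8 * 2.9575
= 23.66


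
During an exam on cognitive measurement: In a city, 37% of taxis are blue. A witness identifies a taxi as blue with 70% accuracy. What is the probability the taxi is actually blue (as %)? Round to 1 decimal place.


P(blue | says blue) = P(says blue | blue)*P(blue) / [P(says blue | blue)*P(blue) + P(says blue | not blue)*P(not blue)]
Numerator = 0.7 * 0.37 = 0.259
False identification = 0.3 * 0.63 = 0.189
P = 0.259 / (0.259 + 0.189)
= 0.259 / 0.448
As percentage = 57.8


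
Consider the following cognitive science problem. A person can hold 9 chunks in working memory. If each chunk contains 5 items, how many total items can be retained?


Total items = chunks * items_per_chunk
= 9 * 5
= 45


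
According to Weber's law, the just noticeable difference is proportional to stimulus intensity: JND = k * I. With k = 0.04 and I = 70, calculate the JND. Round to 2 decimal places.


JND = k * I
JND = 0.04 * 70
= 2.80


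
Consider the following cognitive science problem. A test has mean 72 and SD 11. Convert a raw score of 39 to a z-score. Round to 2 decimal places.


z = (X - mu) / sigma
= (39 - 72) / 11
= -33 / 11
= -3.00


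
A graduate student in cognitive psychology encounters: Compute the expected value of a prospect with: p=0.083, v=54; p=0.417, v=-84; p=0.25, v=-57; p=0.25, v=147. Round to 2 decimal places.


EU = sum(p_i * v_i)
0.083 * 54 = 4.482
0.417 * -84 = -35.028
0.25 * -57 = -14.25
0.25 * 147 = 36.75
EU = 4.482 + -35.028 + -14.25 + 36.75
= -8.05


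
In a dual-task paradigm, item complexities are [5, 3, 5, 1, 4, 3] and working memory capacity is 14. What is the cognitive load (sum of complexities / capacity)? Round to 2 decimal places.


Total complexity = 5 + 3 + 5 + 1 + 4 + 3 = 21
Load = total / capacity = 21 / 14
= 1.50


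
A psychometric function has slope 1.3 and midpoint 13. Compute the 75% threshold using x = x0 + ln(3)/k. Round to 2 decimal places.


At P = 0.75: 0.75 = 1/(1 + e^(-k*(x-x0)))
Solving: e^(-k*(x-x0)) = 1/3
x = x0 + ln(3)/k
ln(3) = 1.0986
x = 13 + 1.0986/1.3
= 13 + 0.8451
= 13.85


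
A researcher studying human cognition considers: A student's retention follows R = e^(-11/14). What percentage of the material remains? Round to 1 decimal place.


R = e^(-t/S)
-t/S = -11/14 = -0.785714
R = e^(-0.785714) = 0.455794
Percentage = 0.455794 * 100
= 45.6


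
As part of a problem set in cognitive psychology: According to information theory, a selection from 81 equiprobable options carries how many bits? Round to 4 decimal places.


H = log2(n)
H = log2(81)
= 6.3399


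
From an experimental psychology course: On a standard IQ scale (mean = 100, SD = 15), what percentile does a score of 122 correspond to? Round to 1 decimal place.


z = (IQ - mean) / SD
z = (122 - 100) / 15 = 1.4667
Percentile = Phi(1.4667) * 100
Phi(1.4667) = 0.928771
= 92.9


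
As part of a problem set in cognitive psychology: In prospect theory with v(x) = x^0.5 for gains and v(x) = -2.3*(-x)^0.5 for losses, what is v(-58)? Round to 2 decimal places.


Since x = -58 < 0, use v(x) = -lambda*(-x)^alpha
(-x) = 58
58^0.5 = 7.6158
v(-58) = -2.3 * 7.6158
= -17.52


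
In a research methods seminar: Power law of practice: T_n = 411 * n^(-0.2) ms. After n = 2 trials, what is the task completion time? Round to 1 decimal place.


T_n = 411 * 2^(-0.2)
2^(-0.2) = 0.870551
T_n = 411 * 0.870551
= 357.8 ms


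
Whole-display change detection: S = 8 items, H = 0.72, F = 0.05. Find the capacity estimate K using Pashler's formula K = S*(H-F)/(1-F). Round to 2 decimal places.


K = S * (H - F) / (1 - F)
H - F = 0.67
1 - F = 0.95
K = 8 * 0.67 / 0.95
= 5.64


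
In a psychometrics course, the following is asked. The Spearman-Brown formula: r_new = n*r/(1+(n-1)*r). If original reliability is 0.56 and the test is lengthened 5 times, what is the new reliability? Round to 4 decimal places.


r_new = n*r / (1 + (n-1)*r)
Numerator = 5 * 0.56 = 2.8
Denominator = 1 + 4 * 0.56 = 3.24
r_new = 2.8 / 3.24
= 0.8642


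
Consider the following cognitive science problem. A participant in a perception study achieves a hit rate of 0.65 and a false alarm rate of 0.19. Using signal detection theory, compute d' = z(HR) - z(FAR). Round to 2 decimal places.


d' = z(HR) - z(FAR)
z(0.65) = 0.3853
z(0.19) = -0.8779
d' = 0.3853 - -0.8779
= 1.26


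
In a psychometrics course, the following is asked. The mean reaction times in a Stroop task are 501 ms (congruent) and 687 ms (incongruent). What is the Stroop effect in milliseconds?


Stroop effect = RT(incongruent) - RT(congruent)
= 687 - 501
= 186 ms


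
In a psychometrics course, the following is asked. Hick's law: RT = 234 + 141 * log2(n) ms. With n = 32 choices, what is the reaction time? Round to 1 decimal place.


RT = 234 + 141 * log2(32)
log2(32) = 5.0
RT = 234 + 141 * 5.0
= 234 + 705.0
= 939.0 ms


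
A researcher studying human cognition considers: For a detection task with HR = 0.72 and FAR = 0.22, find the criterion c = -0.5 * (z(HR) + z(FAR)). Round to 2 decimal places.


c = -0.5 * (z(HR) + z(FAR))
z(0.72) = 0.5828
z(0.22) = -0.7722
c = -0.5 * (0.5828 + -0.7722)
= -0.5 * -0.1894
= 0.09


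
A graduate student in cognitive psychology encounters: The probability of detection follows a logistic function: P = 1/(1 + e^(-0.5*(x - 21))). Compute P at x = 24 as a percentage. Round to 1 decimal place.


P(x) = 1/(1 + e^(-0.5*(24 - 21)))
Exponent = -0.5 * 3 = -1.5
e^(-1.5) = 0.22313
P = 1/(1 + 0.22313) = 0.817575
Percentage = 81.8


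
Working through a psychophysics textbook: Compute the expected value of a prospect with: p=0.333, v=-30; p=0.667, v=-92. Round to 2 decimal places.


EU = sum(p_i * v_i)
0.333 * -30 = -9.99
0.667 * -92 = -61.364
EU = -9.99 + -61.364
= -71.35


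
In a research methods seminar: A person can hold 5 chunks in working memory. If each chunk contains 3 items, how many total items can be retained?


Total items = chunks * items_per_chunk
= 5 * 3
= 15


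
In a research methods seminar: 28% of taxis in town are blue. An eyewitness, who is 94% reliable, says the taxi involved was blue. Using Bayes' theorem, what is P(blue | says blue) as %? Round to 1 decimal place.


P(blue | says blue) = P(says blue | blue)*P(blue) / [P(says blue | blue)*P(blue) + P(says blue | not blue)*P(not blue)]
Numerator = 0.94 * 0.28 = 0.2632
False identification = 0.06 * 0.72 = 0.0432
P = 0.2632 / (0.2632 + 0.0432)
= 0.2632 / 0.3064
As percentage = 85.9


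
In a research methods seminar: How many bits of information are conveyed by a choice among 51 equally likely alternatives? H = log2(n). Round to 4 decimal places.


H = log2(n)
H = log2(51)
= 5.6724


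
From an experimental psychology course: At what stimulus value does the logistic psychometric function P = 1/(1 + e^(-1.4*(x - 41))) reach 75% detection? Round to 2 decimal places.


At P = 0.75: 0.75 = 1/(1 + e^(-k*(x-x0)))
Solving: e^(-k*(x-x0)) = 1/3
x = x0 + ln(3)/k
ln(3) = 1.0986
x = 41 + 1.0986/1.4
= 41 + 0.7847
= 41.78


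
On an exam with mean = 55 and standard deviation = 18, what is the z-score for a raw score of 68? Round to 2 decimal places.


z = (X - mu) / sigma
= (68 - 55) / 18
= 13 / 18
= 0.72


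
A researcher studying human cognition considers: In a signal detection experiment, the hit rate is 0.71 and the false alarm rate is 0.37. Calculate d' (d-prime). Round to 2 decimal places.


d' = z(HR) - z(FAR)
z(0.71) = 0.5534
z(0.37) = -0.3319
d' = 0.5534 - -0.3319
= 0.89


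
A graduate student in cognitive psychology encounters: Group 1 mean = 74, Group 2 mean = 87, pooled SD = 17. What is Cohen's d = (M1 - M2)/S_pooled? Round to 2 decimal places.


Cohen's d = (M1 - M2) / S_pooled
= (74 - 87) / 17
= -13 / 17
= -0.76


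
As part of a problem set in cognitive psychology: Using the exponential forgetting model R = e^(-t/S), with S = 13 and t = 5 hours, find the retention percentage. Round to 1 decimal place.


R = e^(-t/S)
-t/S = -5/13 = -0.384615
R = e^(-0.384615) = 0.680713
Percentage = 0.680713 * 100
= 68.1


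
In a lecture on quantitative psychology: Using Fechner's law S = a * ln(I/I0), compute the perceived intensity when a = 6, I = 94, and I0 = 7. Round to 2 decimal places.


S = 6 * ln(94/7)
I/I0 = 13.428571
ln(13.428571) = 2.5974
S = 6 * 2.5974
= 15.58


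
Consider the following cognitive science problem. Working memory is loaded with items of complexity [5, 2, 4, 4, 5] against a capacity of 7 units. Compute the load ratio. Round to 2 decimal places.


Total complexity = 5 + 2 + 4 + 4 + 5 = 20
Load = total / capacity = 20 / 7
= 2.86


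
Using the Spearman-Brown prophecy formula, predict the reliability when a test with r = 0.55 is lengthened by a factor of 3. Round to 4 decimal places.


r_new = n*r / (1 + (n-1)*r)
Numerator = 3 * 0.55 = 1.65
Denominator = 1 + 2 * 0.55 = 2.1
r_new = 1.65 / 2.1
= 0.7857


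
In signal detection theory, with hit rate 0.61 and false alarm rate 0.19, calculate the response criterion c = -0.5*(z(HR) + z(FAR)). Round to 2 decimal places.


c = -0.5 * (z(HR) + z(FAR))
z(0.61) = 0.2793
z(0.19) = -0.8779
c = -0.5 * (0.2793 + -0.8779)
= -0.5 * -0.5986
= 0.30


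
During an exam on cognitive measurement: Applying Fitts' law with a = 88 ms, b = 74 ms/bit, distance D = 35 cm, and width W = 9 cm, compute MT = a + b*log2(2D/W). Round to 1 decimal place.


MT = 88 + 74 * log2(2*35/9)
2D/W = 7.777778
log2(7.777778) = 2.9594
MT = 88 + 74 * 2.9594
= 307.0 ms


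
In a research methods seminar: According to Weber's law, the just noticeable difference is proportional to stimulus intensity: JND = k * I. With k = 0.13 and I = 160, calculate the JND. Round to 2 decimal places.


JND = k * I
JND = 0.13 * 160
= 20.80


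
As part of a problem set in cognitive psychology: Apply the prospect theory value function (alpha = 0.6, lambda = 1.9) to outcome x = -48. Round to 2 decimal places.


Since x = -48 < 0, use v(x) = -lambda*(-x)^alpha
(-x) = 48
48^0.6 = 10.2034
v(-48) = -1.9 * 10.2034
= -19.39


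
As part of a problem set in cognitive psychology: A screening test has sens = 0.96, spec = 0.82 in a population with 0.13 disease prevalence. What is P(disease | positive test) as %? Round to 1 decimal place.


PPV = (sens * prev) / (sens * prev + (1-spec) * (1-prev))
Numerator = 0.96 * 0.13 = 0.1248
P(positive and no disease) = (1 - spec) * (1 - prev) = (1 - 0.82) * (1 - 0.13) = 0.1566
Denominator = 0.1248 + 0.1566 = 0.2814
PPV = 0.1248 / 0.2814 = 0.443497
As percentage = 44.3


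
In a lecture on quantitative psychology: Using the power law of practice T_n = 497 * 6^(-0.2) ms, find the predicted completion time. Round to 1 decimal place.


T_n = 497 * 6^(-0.2)
6^(-0.2) = 0.698827
T_n = 497 * 0.698827
= 347.3 ms


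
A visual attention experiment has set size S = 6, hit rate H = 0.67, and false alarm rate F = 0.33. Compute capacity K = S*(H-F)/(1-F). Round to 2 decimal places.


K = S * (H - F) / (1 - F)
H - F = 0.34
1 - F = 0.67
K = 6 * 0.34 / 0.67
= 3.04


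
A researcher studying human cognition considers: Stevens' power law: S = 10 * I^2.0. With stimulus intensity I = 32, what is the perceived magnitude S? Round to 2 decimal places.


S = 10 * 32^2.0
32^2.0 = 1024.0
S = 10 * 1024.0
= 10240.00


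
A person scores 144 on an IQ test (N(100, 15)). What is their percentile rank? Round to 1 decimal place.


z = (IQ - mean) / SD
z = (144 - 100) / 15 = 2.9333
Percentile = Phi(2.9333) * 100
Phi(2.9333) = 0.998323
= 99.8


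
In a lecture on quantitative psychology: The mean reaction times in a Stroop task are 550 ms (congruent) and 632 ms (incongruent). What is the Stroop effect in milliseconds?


Stroop effect = RT(incongruent) - RT(congruent)
= 632 - 550
= 82 ms


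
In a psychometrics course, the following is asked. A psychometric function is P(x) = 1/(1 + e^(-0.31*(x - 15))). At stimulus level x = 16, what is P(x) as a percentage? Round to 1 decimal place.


P(x) = 1/(1 + e^(-0.31*(16 - 15)))
Exponent = -0.31 * 1 = -0.31
e^(-0.31) = 0.733447
P = 1/(1 + 0.733447) = 0.576885
Percentage = 57.7


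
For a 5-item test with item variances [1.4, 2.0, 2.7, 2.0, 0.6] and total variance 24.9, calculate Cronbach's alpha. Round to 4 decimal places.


alpha = (k/(k-1)) * (1 - sum(s_i^2)/s_total^2)
sum(item variances) = 8.7
k/(k-1) = 5/4 = 1.25
1 - 8.7/24.9 = 1 - 0.349398 = 0.650602
alpha = 1.25 * 0.650602
= 0.8133


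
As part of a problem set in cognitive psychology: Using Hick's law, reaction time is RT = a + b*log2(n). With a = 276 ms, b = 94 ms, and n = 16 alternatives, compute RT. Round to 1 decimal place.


RT = 276 + 94 * log2(16)
log2(16) = 4.0
RT = 276 + 94 * 4.0
= 276 + 376.0
= 652.0 ms
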